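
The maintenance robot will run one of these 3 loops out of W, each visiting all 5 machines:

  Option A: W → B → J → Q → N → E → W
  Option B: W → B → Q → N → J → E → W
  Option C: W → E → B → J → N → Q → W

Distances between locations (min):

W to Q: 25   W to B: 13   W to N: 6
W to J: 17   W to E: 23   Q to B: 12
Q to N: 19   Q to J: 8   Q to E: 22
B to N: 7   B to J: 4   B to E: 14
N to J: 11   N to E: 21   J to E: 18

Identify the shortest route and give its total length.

Shortest is Option A, total 88 min.

Option A: 13 + 4 + 8 + 19 + 21 + 23 = 88
Option B: 13 + 12 + 19 + 11 + 18 + 23 = 96
Option C: 23 + 14 + 4 + 11 + 19 + 25 = 96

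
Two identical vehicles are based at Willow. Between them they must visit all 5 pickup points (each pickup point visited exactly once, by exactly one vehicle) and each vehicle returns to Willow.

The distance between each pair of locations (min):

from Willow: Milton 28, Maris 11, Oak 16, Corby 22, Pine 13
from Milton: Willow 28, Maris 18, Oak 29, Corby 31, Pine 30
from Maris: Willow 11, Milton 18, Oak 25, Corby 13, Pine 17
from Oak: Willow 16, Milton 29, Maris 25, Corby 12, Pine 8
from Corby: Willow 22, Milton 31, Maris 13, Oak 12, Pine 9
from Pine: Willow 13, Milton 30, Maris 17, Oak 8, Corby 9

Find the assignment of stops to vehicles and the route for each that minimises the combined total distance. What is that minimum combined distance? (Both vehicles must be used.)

107 min — the smallest possible combined total.

Check every non-empty split of the stops between the two vehicles; for each half take its own optimal tour:
  {Milton} + {Maris, Oak, Corby, Pine}: 56 + 57 = 113
  {Maris} + {Milton, Oak, Corby, Pine}: 22 + 91 = 113
  {Milton, Maris} + {Oak, Corby, Pine}: 57 + 50 = 107
  {Oak} + {Milton, Maris, Corby, Pine}: 32 + 81 = 113
  {Milton, Oak} + {Maris, Corby, Pine}: 73 + 46 = 119
  {Maris, Oak} + {Milton, Corby, Pine}: 52 + 81 = 133
  … (15 splits in total)
Best: vehicle 1 Willow → Milton → Maris → Willow = 57; vehicle 2 Willow → Oak → Corby → Pine → Willow = 50; combined 107.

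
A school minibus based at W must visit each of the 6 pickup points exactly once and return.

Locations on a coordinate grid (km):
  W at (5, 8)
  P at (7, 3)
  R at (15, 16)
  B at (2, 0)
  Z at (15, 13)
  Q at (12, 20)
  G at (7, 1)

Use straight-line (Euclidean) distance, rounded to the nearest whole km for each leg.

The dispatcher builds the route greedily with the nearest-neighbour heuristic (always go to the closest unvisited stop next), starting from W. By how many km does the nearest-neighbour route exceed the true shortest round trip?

The nearest-neighbour route is 1 km longer than optimal.

W: P=5, G=7, B=9, Z=11, R=13, Q=14 ⇒ P
P: G=2, B=6, Z=13, R=15, Q=18 ⇒ G
G: B=5, Z=14, R=17, Q=20 ⇒ B
B: Z=18, R=21, Q=22 ⇒ Z
Z: R=3, Q=8 ⇒ R
R: Q=5 ⇒ Q
NN route W → P → G → B → Z → R → Q → W costs 52.
Optimal: W → B → G → P → Z → R → Q → W costs 51 (by enumerating all 360 distinct tours).
Excess = 52 − 51 = 1.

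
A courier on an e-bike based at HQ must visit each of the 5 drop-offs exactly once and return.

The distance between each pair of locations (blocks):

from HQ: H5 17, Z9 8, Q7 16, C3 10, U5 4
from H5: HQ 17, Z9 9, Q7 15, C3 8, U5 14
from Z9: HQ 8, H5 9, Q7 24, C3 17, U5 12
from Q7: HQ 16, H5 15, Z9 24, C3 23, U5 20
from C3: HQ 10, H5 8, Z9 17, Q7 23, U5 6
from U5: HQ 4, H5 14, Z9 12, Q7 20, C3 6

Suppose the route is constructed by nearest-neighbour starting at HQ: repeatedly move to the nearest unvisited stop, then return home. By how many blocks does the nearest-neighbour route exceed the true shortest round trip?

HQ: U5=4, Z9=8, C3=10, Q7=16, H5=17 ⇒ U5
U5: C3=6, Z9=12, H5=14, Q7=20 ⇒ C3
C3: H5=8, Z9=17, Q7=23 ⇒ H5
H5: Z9=9, Q7=15 ⇒ Z9
Z9: Q7=24 ⇒ Q7
NN route HQ → U5 → C3 → H5 → Z9 → Q7 → HQ costs 67.
Optimal: HQ → Z9 → H5 → Q7 → C3 → U5 → HQ costs 65 (by enumerating all 60 distinct tours).
Excess = 67 − 65 = 2.

Excess over optimum: 2 blocks.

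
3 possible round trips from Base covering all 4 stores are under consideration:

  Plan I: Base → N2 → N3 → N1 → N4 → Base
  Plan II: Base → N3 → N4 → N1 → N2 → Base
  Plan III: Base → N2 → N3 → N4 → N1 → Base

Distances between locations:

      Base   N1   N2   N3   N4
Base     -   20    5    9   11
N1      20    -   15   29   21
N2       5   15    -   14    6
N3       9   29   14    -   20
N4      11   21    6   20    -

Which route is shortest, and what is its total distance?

70 — Plan II is the shortest.

Plan I: 5 + 14 + 29 + 21 + 11 = 80
Plan II: 9 + 20 + 21 + 15 + 5 = 70
Plan III: 5 + 14 + 20 + 21 + 20 = 80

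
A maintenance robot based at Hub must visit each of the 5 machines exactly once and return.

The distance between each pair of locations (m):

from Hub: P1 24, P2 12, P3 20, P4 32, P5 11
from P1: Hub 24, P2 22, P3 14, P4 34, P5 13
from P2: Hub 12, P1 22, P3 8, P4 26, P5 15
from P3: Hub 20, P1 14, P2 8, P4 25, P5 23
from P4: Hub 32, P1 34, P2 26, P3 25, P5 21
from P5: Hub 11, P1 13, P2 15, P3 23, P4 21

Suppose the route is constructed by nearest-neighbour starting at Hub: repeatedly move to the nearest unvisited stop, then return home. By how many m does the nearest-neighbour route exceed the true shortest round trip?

From Hub: P5=11, P2=12, P3=20, P1=24, P4=32 → choose P5 (11).
From P5: P1=13, P2=15, P4=21, P3=23 → choose P1 (13).
From P1: P3=14, P2=22, P4=34 → choose P3 (14).
From P3: P2=8, P4=25 → choose P2 (8).
From P2: P4=26 → choose P4 (26).
NN route Hub → P5 → P1 → P3 → P2 → P4 → Hub costs 104.
Optimal: Hub → P2 → P3 → P1 → P4 → P5 → Hub costs 100 (by enumerating all 60 distinct tours).
Excess = 104 − 100 = 4.

Excess over optimum: 4 m.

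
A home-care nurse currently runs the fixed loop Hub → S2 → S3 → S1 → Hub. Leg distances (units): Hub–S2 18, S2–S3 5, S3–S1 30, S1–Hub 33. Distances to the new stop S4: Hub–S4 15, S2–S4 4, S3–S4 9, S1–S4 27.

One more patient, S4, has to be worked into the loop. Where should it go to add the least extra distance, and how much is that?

Insertion cost between consecutive stops i–j is d(i,S4) + d(S4,j) − d(i,j):
  between Hub and S2: 15 + 4 − 18 = 1
  between S2 and S3: 4 + 9 − 5 = 8
  between S3 and S1: 9 + 27 − 30 = 6
  between S1 and Hub: 27 + 15 − 33 = 9
Cheapest insertion is between Hub and S2, adding 1.
New total = 86 + 1 = 87.

Minimum extra distance: 1, inserting S4 between Hub and S2.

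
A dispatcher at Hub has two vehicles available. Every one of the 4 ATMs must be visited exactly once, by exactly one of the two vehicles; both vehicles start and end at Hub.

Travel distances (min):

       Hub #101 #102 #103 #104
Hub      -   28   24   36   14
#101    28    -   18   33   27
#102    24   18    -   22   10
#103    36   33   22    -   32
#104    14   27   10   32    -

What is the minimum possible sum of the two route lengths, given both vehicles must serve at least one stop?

There are 2^3 − 1 = 7 ways to divide the 4 stops into two non-empty groups. For each, the best each vehicle can do is its own shortest tour through its group:
  {#101} + {#102, #103, #104}: 56 + 82 = 138
  {#102} + {#101, #103, #104}: 48 + 107 = 155
  {#101, #102} + {#103, #104}: 70 + 82 = 152
  {#103} + {#101, #102, #104}: 72 + 70 = 142
  {#101, #103} + {#102, #104}: 97 + 48 = 145
  {#102, #103} + {#101, #104}: 82 + 69 = 151
  … (7 splits in total)
  {#101, #102, #103} + {#104}: 104 + 28 = 132  ← best
Best: vehicle 1 Hub → #101 → #102 → #103 → Hub = 104; vehicle 2 Hub → #104 → Hub = 28; combined 132.

Minimum combined distance: 132 min.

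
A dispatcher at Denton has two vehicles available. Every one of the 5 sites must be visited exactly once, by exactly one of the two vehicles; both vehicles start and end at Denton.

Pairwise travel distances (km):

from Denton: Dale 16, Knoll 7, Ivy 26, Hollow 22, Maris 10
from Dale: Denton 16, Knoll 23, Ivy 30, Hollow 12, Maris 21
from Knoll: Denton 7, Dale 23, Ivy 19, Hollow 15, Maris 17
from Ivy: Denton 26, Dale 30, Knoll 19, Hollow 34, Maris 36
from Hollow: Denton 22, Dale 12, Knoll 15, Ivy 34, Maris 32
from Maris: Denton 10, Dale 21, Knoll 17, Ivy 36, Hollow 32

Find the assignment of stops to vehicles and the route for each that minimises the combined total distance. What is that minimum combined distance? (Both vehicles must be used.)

Minimum combined distance: 108 km.

Check every non-empty split of the stops between the two vehicles; for each half take its own optimal tour:
  {Dale} + {Knoll, Ivy, Hollow, Maris}: 32 + 102 = 134
  {Knoll} + {Dale, Ivy, Hollow, Maris}: 14 + 103 = 117
  {Dale, Knoll} + {Ivy, Hollow, Maris}: 46 + 102 = 148
  {Ivy} + {Dale, Knoll, Hollow, Maris}: 52 + 65 = 117
  {Dale, Ivy} + {Knoll, Hollow, Maris}: 72 + 64 = 136
  {Knoll, Ivy} + {Dale, Hollow, Maris}: 52 + 65 = 117
  … (15 splits in total)
  {Dale, Knoll, Ivy, Hollow} + {Maris}: 88 + 20 = 108  ← best
Best: vehicle 1 Denton → Dale → Hollow → Knoll → Ivy → Denton = 88; vehicle 2 Denton → Maris → Denton = 20; combined 108.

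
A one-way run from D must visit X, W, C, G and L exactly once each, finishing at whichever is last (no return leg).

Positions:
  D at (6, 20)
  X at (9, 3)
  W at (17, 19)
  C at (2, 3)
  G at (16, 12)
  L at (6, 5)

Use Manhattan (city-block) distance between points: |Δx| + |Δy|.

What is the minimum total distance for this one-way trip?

There are 5! = 120 possible orderings.
D→X→W→C→G→L: 20+24+31+23+17 = 115
D→X→W→C→L→G: 20+24+31+6+17 = 98
D→X→W→G→C→L: 20+24+8+23+6 = 81
D→X→W→G→L→C: 20+24+8+17+6 = 75
D→X→W→L→C→G: 20+24+25+6+23 = 98
D→X→W→L→G→C: 20+24+25+17+23 = 109
D→X→C→W→G→L: 20+7+31+8+17 = 83
D→X→C→W→L→G: 20+7+31+25+17 = 100
D→X→C→G→W→L: 20+7+23+8+25 = 83
D→X→C→G→L→W: 20+7+23+17+25 = 92
D→X→C→L→W→G: 20+7+6+25+8 = 66
D→X→C→L→G→W: 20+7+6+17+8 = 58
D→X→G→W→C→L: 20+16+8+31+6 = 81
D→X→G→W→L→C: 20+16+8+25+6 = 75
… (106 more)
D→W→G→X→L→C: 12+8+16+5+6 = 47  ← best
The minimum is 47.
One shortest path: D → W → G → X → L → C.

Minimum one-way distance = 47.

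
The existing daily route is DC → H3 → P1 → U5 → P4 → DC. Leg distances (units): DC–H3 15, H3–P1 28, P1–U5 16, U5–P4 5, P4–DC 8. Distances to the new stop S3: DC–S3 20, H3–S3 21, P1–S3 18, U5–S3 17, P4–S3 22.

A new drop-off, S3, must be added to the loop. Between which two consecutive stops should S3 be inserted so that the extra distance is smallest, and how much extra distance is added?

+11 — insert S3 between H3 and P1.

Insertion cost between consecutive stops i–j is d(i,S3) + d(S3,j) − d(i,j):
  between DC and H3: 20 + 21 − 15 = 26
  between H3 and P1: 21 + 18 − 28 = 11
  between P1 and U5: 18 + 17 − 16 = 19
  between U5 and P4: 17 + 22 − 5 = 34
  between P4 and DC: 22 + 20 − 8 = 34
Cheapest insertion is between H3 and P1, adding 11.
New total = 72 + 11 = 83.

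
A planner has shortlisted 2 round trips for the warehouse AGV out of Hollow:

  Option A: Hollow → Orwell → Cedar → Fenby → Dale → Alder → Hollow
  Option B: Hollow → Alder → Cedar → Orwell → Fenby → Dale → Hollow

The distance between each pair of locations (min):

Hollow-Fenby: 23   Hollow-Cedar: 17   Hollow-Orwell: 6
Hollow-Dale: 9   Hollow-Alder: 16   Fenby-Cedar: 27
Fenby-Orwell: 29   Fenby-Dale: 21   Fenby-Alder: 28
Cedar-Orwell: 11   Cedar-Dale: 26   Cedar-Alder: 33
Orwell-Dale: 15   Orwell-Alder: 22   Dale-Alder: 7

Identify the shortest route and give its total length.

Shortest is Option A, total 88 min.

Option A: 6 + 11 + 27 + 21 + 7 + 16 = 88
Option B: 16 + 33 + 11 + 29 + 21 + 9 = 119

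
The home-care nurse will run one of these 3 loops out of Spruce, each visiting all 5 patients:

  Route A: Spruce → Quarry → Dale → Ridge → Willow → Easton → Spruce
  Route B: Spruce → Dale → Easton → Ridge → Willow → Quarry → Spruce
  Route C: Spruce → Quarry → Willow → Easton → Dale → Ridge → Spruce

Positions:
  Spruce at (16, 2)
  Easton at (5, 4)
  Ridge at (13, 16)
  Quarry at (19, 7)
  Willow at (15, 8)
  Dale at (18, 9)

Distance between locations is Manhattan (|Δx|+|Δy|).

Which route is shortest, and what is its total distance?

Route A: 8 + 3 + 12 + 10 + 14 + 13 = 60
Route B: 9 + 18 + 20 + 10 + 5 + 8 = 70
Route C: 8 + 5 + 14 + 18 + 12 + 17 = 74

60 — Route A is the shortest.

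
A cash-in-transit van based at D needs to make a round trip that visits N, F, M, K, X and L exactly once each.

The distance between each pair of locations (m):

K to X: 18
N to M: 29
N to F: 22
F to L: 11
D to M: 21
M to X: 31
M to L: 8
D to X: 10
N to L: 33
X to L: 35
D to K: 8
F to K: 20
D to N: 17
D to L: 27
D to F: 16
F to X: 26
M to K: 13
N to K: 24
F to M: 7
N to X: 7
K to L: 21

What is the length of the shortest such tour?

79 m — the shortest possible round trip.

D - N - F - M - K - X - L - D: 17+22+7+13+18+35+27 = 139
D - N - F - M - K - L - X - D: 17+22+7+13+21+35+10 = 125
D - N - F - M - X - K - L - D: 17+22+7+31+18+21+27 = 143
D - N - F - M - X - L - K - D: 17+22+7+31+35+21+8 = 141
D - N - F - M - L - K - X - D: 17+22+7+8+21+18+10 = 103
D - N - F - M - L - X - K - D: 17+22+7+8+35+18+8 = 115
D - N - F - K - M - X - L - D: 17+22+20+13+31+35+27 = 165
D - N - F - K - M - L - X - D: 17+22+20+13+8+35+10 = 125
… (352 more)
D - K - M - L - F - N - X - D: 8+13+8+11+22+7+10 = 79  ← best
The minimum is 79.
One optimal route: D → K → M → L → F → N → X → D (or its reverse).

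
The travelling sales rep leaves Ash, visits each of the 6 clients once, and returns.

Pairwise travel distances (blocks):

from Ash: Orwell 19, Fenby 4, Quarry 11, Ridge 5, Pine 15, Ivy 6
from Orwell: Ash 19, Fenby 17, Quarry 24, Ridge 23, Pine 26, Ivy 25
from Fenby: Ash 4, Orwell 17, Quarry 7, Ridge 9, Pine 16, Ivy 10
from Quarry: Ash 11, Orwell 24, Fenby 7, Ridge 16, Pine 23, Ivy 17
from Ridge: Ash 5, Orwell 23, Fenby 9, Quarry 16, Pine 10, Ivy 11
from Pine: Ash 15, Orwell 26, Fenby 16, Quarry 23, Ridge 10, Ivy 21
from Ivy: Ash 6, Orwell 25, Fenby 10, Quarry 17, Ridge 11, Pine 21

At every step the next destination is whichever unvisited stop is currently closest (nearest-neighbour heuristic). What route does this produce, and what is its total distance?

At Ash the remaining stops are Fenby 4, Ridge 5, Ivy 6, Quarry 11, Pine 15, Orwell 19; go to Fenby.
At Fenby the remaining stops are Quarry 7, Ridge 9, Ivy 10, Pine 16, Orwell 17; go to Quarry.
At Quarry the remaining stops are Ridge 16, Ivy 17, Pine 23, Orwell 24; go to Ridge.
At Ridge the remaining stops are Pine 10, Ivy 11, Orwell 23; go to Pine.
At Pine the remaining stops are Ivy 21, Orwell 26; go to Ivy.
At Ivy the remaining stops are Orwell 25; go to Orwell.
Return Orwell→Ash: 19.
Total = 4 + 7 + 16 + 10 + 21 + 25 + 19 = 102.

Nearest-neighbour total = 102 blocks; route Ash → Fenby → Quarry → Ridge → Pine → Ivy → Orwell → Ash.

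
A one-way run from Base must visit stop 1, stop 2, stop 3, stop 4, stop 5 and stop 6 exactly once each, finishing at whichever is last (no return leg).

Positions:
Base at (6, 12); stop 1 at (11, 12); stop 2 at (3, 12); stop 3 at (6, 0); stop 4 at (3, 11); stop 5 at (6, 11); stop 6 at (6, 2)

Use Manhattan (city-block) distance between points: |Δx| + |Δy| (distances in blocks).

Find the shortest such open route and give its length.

There are 6! = 720 possible orderings.
Base → stop 1 → stop 2 → stop 3 → stop 4 → stop 5 → stop 6: 5+8+15+14+3+9 = 54
Base → stop 1 → stop 2 → stop 3 → stop 4 → stop 6 → stop 5: 5+8+15+14+12+9 = 63
Base → stop 1 → stop 2 → stop 3 → stop 5 → stop 4 → stop 6: 5+8+15+11+3+12 = 54
Base → stop 1 → stop 2 → stop 3 → stop 5 → stop 6 → stop 4: 5+8+15+11+9+12 = 60
Base → stop 1 → stop 2 → stop 3 → stop 6 → stop 4 → stop 5: 5+8+15+2+12+3 = 45
Base → stop 1 → stop 2 → stop 3 → stop 6 → stop 5 → stop 4: 5+8+15+2+9+3 = 42
Base → stop 1 → stop 2 → stop 4 → stop 3 → stop 5 → stop 6: 5+8+1+14+11+9 = 48
Base → stop 1 → stop 2 → stop 4 → stop 3 → stop 6 → stop 5: 5+8+1+14+2+9 = 39
… (712 more)
Base → stop 1 → stop 2 → stop 4 → stop 5 → stop 6 → stop 3: 5+8+1+3+9+2 = 28  ← best
The minimum is 28.
One shortest path: Base → stop 1 → stop 2 → stop 4 → stop 5 → stop 6 → stop 3.

Shortest open route: 28 blocks.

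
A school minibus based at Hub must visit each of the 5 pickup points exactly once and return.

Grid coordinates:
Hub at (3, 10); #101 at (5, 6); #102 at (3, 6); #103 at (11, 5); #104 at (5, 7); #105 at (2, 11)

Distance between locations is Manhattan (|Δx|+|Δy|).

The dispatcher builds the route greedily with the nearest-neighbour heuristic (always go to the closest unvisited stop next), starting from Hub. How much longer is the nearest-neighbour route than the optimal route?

Excess over optimum: 2.

Hub: #105=2, #102=4, #104=5, #101=6, #103=13 ⇒ #105
#105: #102=6, #104=7, #101=8, #103=15 ⇒ #102
#102: #101=2, #104=3, #103=9 ⇒ #101
#101: #104=1, #103=7 ⇒ #104
#104: #103=8 ⇒ #103
NN route Hub → #105 → #102 → #101 → #104 → #103 → Hub costs 32.
Optimal: Hub → #102 → #101 → #103 → #104 → #105 → Hub costs 30 (by enumerating all 60 distinct tours).
Excess = 32 − 30 = 2.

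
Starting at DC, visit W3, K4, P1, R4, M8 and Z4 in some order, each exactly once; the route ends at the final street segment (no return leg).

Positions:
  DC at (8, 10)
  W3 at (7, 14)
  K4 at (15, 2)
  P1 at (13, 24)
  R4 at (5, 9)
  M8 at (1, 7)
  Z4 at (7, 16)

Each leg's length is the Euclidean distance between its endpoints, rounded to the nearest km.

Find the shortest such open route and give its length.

There are 6! = 720 possible orderings.
DC → W3 → K4 → P1 → R4 → M8 → Z4: 4+14+22+17+4+11 = 72
DC → W3 → K4 → P1 → R4 → Z4 → M8: 4+14+22+17+7+11 = 75
DC → W3 → K4 → P1 → M8 → R4 → Z4: 4+14+22+21+4+7 = 72
DC → W3 → K4 → P1 → M8 → Z4 → R4: 4+14+22+21+11+7 = 79
DC → W3 → K4 → P1 → Z4 → R4 → M8: 4+14+22+10+7+4 = 61
DC → W3 → K4 → P1 → Z4 → M8 → R4: 4+14+22+10+11+4 = 65
DC → W3 → K4 → R4 → P1 → M8 → Z4: 4+14+12+17+21+11 = 79
DC → W3 → K4 → R4 → P1 → Z4 → M8: 4+14+12+17+10+11 = 68
… (712 more)
DC → K4 → M8 → R4 → W3 → Z4 → P1: 11+15+4+5+2+10 = 47  ← best
The minimum is 47.
One shortest path: DC → K4 → M8 → R4 → W3 → Z4 → P1.

47 km — the minimum one-way total.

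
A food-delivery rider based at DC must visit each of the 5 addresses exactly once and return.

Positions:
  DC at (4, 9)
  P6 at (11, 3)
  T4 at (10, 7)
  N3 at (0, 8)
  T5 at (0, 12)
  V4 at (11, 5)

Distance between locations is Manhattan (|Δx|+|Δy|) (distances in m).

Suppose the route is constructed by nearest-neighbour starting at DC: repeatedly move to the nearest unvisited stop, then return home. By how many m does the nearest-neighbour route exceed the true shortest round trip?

2 m longer than the optimal tour.

From DC: N3=5, T5=7, T4=8, V4=11, P6=13 → choose N3 (5).
From N3: T5=4, T4=11, V4=14, P6=16 → choose T5 (4).
From T5: T4=15, V4=18, P6=20 → choose T4 (15).
From T4: V4=3, P6=5 → choose V4 (3).
From V4: P6=2 → choose P6 (2).
NN route DC → N3 → T5 → T4 → V4 → P6 → DC costs 42.
Optimal: DC → P6 → V4 → T4 → N3 → T5 → DC costs 40 (by enumerating all 60 distinct tours).
Excess = 42 − 40 = 2.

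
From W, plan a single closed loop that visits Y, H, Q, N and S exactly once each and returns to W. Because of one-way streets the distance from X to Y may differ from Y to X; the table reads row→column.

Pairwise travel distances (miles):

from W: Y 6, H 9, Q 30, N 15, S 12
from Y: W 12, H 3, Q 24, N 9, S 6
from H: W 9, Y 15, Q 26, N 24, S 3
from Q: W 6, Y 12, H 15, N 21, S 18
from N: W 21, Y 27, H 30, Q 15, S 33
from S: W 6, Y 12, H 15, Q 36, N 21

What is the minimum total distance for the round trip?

Shortest round trip = 54 miles.

W - Y - H - Q - N - S - W: 6+3+26+21+33+6 = 95
W - Y - H - Q - S - N - W: 6+3+26+18+21+21 = 95
W - Y - H - N - Q - S - W: 6+3+24+15+18+6 = 72
W - Y - H - N - S - Q - W: 6+3+24+33+36+6 = 108
W - Y - H - S - Q - N - W: 6+3+3+36+21+21 = 90
W - Y - H - S - N - Q - W: 6+3+3+21+15+6 = 54
W - Y - Q - H - N - S - W: 6+24+15+24+33+6 = 108
W - Y - Q - H - S - N - W: 6+24+15+3+21+21 = 90
W - Y - Q - N - H - S - W: 6+24+21+30+3+6 = 90
W - Y - Q - N - S - H - W: 6+24+21+33+15+9 = 108
W - Y - Q - S - H - N - W: 6+24+18+15+24+21 = 108
W - Y - Q - S - N - H - W: 6+24+18+21+30+9 = 108
W - Y - N - H - Q - S - W: 6+9+30+26+18+6 = 95
W - Y - N - H - S - Q - W: 6+9+30+3+36+6 = 90
… (106 more)
The minimum is 54.
One optimal route: W → Y → H → S → N → Q → W.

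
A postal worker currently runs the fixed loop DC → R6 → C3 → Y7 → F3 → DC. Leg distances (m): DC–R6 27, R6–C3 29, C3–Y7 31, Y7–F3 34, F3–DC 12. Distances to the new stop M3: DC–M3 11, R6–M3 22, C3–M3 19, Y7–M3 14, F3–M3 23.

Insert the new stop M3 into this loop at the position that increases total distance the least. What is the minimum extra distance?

Minimum extra distance: 2 m, inserting M3 between C3 and Y7.

Insertion cost between consecutive stops i–j is d(i,M3) + d(M3,j) − d(i,j):
  between DC and R6: 11 + 22 − 27 = 6
  between R6 and C3: 22 + 19 − 29 = 12
  between C3 and Y7: 19 + 14 − 31 = 2
  between Y7 and F3: 14 + 23 − 34 = 3
  between F3 and DC: 23 + 11 − 12 = 22
Cheapest insertion is between C3 and Y7, adding 2.
New total = 133 + 2 = 135.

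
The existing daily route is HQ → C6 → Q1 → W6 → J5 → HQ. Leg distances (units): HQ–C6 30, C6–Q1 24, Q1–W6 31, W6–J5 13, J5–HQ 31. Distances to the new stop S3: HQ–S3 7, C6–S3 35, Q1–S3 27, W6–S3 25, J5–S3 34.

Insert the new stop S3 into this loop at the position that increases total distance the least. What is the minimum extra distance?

Adding 10 by placing S3 on the J5–HQ leg.

Insertion cost between consecutive stops i–j is d(i,S3) + d(S3,j) − d(i,j):
  between HQ and C6: 7 + 35 − 30 = 12
  between C6 and Q1: 35 + 27 − 24 = 38
  between Q1 and W6: 27 + 25 − 31 = 21
  between W6 and J5: 25 + 34 − 13 = 46
  between J5 and HQ: 34 + 7 − 31 = 10
Cheapest insertion is between J5 and HQ, adding 10.
New total = 129 + 10 = 139.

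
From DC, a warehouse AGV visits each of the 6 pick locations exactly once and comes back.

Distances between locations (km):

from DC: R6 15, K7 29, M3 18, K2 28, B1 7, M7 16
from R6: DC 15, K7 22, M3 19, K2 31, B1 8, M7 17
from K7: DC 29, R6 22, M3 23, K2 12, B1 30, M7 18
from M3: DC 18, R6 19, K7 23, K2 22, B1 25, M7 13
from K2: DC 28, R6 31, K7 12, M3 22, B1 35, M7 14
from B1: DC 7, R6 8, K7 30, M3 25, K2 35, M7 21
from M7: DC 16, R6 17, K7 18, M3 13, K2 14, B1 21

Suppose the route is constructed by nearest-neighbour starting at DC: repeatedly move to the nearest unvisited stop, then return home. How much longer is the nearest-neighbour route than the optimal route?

DC: B1=7, R6=15, M7=16, M3=18, K2=28, K7=29 ⇒ B1
B1: R6=8, M7=21, M3=25, K7=30, K2=35 ⇒ R6
R6: M7=17, M3=19, K7=22, K2=31 ⇒ M7
M7: M3=13, K2=14, K7=18 ⇒ M3
M3: K2=22, K7=23 ⇒ K2
K2: K7=12 ⇒ K7
NN route DC → B1 → R6 → M7 → M3 → K2 → K7 → DC costs 108.
Optimal: DC → M3 → M7 → K2 → K7 → R6 → B1 → DC costs 94 (by enumerating all 360 distinct tours).
Excess = 108 − 94 = 14.

Excess over optimum: 14 km.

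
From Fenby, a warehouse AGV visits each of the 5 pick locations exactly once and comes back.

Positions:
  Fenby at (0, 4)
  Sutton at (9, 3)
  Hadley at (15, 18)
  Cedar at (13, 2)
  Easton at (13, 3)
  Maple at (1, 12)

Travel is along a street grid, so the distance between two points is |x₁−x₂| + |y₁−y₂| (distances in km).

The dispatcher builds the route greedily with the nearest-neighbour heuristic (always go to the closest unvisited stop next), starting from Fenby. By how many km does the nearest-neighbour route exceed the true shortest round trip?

From Fenby: Maple=9, Sutton=10, Easton=14, Cedar=15, Hadley=29 → choose Maple (9).
From Maple: Sutton=17, Hadley=20, Easton=21, Cedar=22 → choose Sutton (17).
From Sutton: Easton=4, Cedar=5, Hadley=21 → choose Easton (4).
From Easton: Cedar=1, Hadley=17 → choose Cedar (1).
From Cedar: Hadley=18 → choose Hadley (18).
NN route Fenby → Maple → Sutton → Easton → Cedar → Hadley → Fenby costs 78.
Optimal: Fenby → Sutton → Cedar → Easton → Hadley → Maple → Fenby costs 62 (by enumerating all 60 distinct tours).
Excess = 78 − 62 = 16.

16 km longer than the optimal tour.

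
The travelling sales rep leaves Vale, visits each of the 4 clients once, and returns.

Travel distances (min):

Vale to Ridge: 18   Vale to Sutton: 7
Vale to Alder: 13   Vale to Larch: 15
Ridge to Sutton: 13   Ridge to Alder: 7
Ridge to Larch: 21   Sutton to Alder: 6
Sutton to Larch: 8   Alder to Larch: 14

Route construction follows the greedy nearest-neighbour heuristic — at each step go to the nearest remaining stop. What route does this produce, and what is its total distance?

Total distance 56 min via the nearest-neighbour route Vale → Sutton → Alder → Ridge → Larch → Vale.

At Vale the remaining stops are Sutton 7, Alder 13, Larch 15, Ridge 18; go to Sutton.
At Sutton the remaining stops are Alder 6, Larch 8, Ridge 13; go to Alder.
At Alder the remaining stops are Ridge 7, Larch 14; go to Ridge.
At Ridge the remaining stops are Larch 21; go to Larch.
Return Larch→Vale: 15.
Total = 7 + 6 + 7 + 21 + 15 = 56.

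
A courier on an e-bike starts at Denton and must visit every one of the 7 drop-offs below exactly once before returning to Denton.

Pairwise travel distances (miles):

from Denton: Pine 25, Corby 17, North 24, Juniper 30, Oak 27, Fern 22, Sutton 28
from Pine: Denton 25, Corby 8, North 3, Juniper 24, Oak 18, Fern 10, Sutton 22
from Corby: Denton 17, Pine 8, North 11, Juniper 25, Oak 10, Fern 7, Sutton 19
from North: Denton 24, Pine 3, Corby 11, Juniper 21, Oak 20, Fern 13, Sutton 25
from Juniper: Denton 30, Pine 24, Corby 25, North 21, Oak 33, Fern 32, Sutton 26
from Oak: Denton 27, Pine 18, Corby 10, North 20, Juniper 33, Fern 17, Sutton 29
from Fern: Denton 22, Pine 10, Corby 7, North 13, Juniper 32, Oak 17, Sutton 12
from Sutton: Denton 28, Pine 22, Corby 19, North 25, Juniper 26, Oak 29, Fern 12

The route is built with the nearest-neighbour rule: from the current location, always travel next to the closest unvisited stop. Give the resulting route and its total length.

Total distance 142 miles via the nearest-neighbour route Denton → Corby → Fern → Pine → North → Oak → Sutton → Juniper → Denton.

From Denton: distances to unvisited — Corby=17, Fern=22, North=24, Pine=25, Oak=27, Sutton=28, Juniper=30. Nearest is Corby (17).
From Corby: distances to unvisited — Fern=7, Pine=8, Oak=10, North=11, Sutton=19, Juniper=25. Nearest is Fern (7).
From Fern: distances to unvisited — Pine=10, Sutton=12, North=13, Oak=17, Juniper=32. Nearest is Pine (10).
From Pine: distances to unvisited — North=3, Oak=18, Sutton=22, Juniper=24. Nearest is North (3).
From North: distances to unvisited — Oak=20, Juniper=21, Sutton=25. Nearest is Oak (20).
From Oak: distances to unvisited — Sutton=29, Juniper=33. Nearest is Sutton (29).
From Sutton: distances to unvisited — Juniper=26. Nearest is Juniper (26).
Return Juniper→Denton: 30.
Total = 17 + 7 + 10 + 3 + 20 + 29 + 26 + 30 = 142.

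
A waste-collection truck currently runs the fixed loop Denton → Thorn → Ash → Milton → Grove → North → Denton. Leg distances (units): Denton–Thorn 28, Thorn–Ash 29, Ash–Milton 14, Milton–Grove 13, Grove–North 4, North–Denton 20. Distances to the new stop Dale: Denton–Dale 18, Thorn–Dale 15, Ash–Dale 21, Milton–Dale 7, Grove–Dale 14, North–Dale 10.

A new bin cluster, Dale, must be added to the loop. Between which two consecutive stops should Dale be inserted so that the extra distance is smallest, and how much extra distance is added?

Minimum extra distance: 5, inserting Dale between Denton and Thorn.

Insertion cost between consecutive stops i–j is d(i,Dale) + d(Dale,j) − d(i,j):
  between Denton and Thorn: 18 + 15 − 28 = 5
  between Thorn and Ash: 15 + 21 − 29 = 7
  between Ash and Milton: 21 + 7 − 14 = 14
  between Milton and Grove: 7 + 14 − 13 = 8
  between Grove and North: 14 + 10 − 4 = 20
  between North and Denton: 10 + 18 − 20 = 8
Cheapest insertion is between Denton and Thorn, adding 5.
New total = 108 + 5 = 113.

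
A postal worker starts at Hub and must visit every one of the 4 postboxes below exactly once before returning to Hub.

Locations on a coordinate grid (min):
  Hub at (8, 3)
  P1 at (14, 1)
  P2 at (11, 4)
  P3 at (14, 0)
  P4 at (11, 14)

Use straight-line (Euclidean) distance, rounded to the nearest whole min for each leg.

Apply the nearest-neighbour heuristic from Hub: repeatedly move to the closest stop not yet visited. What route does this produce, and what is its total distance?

Total distance 33 min via the nearest-neighbour route Hub → P2 → P1 → P3 → P4 → Hub.

At Hub the remaining stops are P2 3, P1 6, P3 7, P4 11; go to P2.
At P2 the remaining stops are P1 4, P3 5, P4 10; go to P1.
At P1 the remaining stops are P3 1, P4 13; go to P3.
At P3 the remaining stops are P4 14; go to P4.
Return P4→Hub: 11.
Total = 3 + 4 + 1 + 14 + 11 = 33.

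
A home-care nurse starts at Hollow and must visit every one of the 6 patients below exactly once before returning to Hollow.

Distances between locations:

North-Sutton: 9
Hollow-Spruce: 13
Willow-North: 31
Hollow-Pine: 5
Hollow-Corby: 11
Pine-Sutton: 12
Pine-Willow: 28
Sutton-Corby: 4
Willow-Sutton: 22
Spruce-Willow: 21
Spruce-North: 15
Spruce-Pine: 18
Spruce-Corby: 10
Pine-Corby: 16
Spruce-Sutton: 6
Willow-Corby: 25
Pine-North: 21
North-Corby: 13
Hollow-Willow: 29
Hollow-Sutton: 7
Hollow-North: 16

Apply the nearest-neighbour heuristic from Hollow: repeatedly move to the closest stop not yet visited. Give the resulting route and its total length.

From Hollow: distances to unvisited — Pine=5, Sutton=7, Corby=11, Spruce=13, North=16, Willow=29. Nearest is Pine (5).
From Pine: distances to unvisited — Sutton=12, Corby=16, Spruce=18, North=21, Willow=28. Nearest is Sutton (12).
From Sutton: distances to unvisited — Corby=4, Spruce=6, North=9, Willow=22. Nearest is Corby (4).
From Corby: distances to unvisited — Spruce=10, North=13, Willow=25. Nearest is Spruce (10).
From Spruce: distances to unvisited — North=15, Willow=21. Nearest is North (15).
From North: distances to unvisited — Willow=31. Nearest is Willow (31).
Return Willow→Hollow: 29.
Total = 5 + 12 + 4 + 10 + 15 + 31 + 29 = 106.

Nearest-neighbour total = 106; route Hollow → Pine → Sutton → Corby → Spruce → North → Willow → Hollow.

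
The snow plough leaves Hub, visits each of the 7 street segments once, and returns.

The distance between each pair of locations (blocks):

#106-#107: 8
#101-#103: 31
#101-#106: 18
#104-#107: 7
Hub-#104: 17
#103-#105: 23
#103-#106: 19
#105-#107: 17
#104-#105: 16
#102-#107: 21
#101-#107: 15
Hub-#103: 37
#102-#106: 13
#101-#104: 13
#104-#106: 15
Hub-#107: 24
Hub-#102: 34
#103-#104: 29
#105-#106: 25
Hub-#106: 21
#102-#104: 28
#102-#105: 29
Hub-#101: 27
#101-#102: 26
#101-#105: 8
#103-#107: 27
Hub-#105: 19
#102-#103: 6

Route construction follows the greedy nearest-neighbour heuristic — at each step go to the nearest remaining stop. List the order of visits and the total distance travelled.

109 blocks along Hub → #104 → #107 → #106 → #102 → #103 → #105 → #101 → Hub.

From Hub: distances to unvisited — #104=17, #105=19, #106=21, #107=24, #101=27, #102=34, #103=37. Nearest is #104 (17).
From #104: distances to unvisited — #107=7, #101=13, #106=15, #105=16, #102=28, #103=29. Nearest is #107 (7).
From #107: distances to unvisited — #106=8, #101=15, #105=17, #102=21, #103=27. Nearest is #106 (8).
From #106: distances to unvisited — #102=13, #101=18, #103=19, #105=25. Nearest is #102 (13).
From #102: distances to unvisited — #103=6, #101=26, #105=29. Nearest is #103 (6).
From #103: distances to unvisited — #105=23, #101=31. Nearest is #105 (23).
From #105: distances to unvisited — #101=8. Nearest is #101 (8).
Return #101→Hub: 27.
Total = 17 + 7 + 8 + 13 + 6 + 23 + 8 + 27 = 109.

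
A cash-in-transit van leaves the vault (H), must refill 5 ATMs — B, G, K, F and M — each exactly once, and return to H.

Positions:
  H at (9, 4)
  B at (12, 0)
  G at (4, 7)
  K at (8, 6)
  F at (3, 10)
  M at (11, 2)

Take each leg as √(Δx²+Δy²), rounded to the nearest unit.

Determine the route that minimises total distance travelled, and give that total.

Shortest round trip = 27.

There are 60 distinct closed tours to check (reversals are equivalent).
H → B → G → K → F → M → H: 5+11+4+6+11+3 = 40
H → B → G → K → M → F → H: 5+11+4+5+11+8 = 44
H → B → G → F → K → M → H: 5+11+3+6+5+3 = 33
H → B → G → F → M → K → H: 5+11+3+11+5+2 = 37
H → B → G → M → K → F → H: 5+11+9+5+6+8 = 44
H → B → G → M → F → K → H: 5+11+9+11+6+2 = 44
H → B → K → G → F → M → H: 5+7+4+3+11+3 = 33
H → B → K → G → M → F → H: 5+7+4+9+11+8 = 44
H → B → K → F → G → M → H: 5+7+6+3+9+3 = 33
H → B → K → F → M → G → H: 5+7+6+11+9+6 = 44
H → B → K → M → G → F → H: 5+7+5+9+3+8 = 37
H → B → K → M → F → G → H: 5+7+5+11+3+6 = 37
H → B → F → G → K → M → H: 5+13+3+4+5+3 = 33
H → B → F → G → M → K → H: 5+13+3+9+5+2 = 37
… (46 more)
H → B → M → G → F → K → H: 5+2+9+3+6+2 = 27  ← best
The minimum is 27.
One optimal route: H → B → M → G → F → K → H (or its reverse).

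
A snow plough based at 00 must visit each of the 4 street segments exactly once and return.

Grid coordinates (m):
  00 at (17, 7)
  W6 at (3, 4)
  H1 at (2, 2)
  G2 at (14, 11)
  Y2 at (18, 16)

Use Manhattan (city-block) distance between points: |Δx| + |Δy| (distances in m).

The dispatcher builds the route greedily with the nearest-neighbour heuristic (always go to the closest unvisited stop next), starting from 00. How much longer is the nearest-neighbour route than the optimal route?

The nearest-neighbour route is 6 m longer than optimal.

00: G2=7, Y2=10, W6=17, H1=20 ⇒ G2
G2: Y2=9, W6=18, H1=21 ⇒ Y2
Y2: W6=27, H1=30 ⇒ W6
W6: H1=3 ⇒ H1
NN route 00 → G2 → Y2 → W6 → H1 → 00 costs 66.
Optimal: 00 → W6 → H1 → G2 → Y2 → 00 costs 60 (by enumerating all 12 distinct tours).
Excess = 66 − 60 = 6.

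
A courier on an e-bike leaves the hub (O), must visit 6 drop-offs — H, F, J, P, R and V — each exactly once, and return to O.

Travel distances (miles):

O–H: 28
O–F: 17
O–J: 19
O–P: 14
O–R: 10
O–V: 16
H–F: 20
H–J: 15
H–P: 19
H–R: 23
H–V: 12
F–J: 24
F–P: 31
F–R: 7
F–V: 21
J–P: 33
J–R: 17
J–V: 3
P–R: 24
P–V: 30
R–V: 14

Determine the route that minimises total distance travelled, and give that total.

With 6 stops there are 6!/2 = 360 distinct round trips (a route and its reverse cost the same).
O→H→F→J→P→R→V→O: 28+20+24+33+24+14+16 = 159
O→H→F→J→P→V→R→O: 28+20+24+33+30+14+10 = 159
O→H→F→J→R→P→V→O: 28+20+24+17+24+30+16 = 159
O→H→F→J→R→V→P→O: 28+20+24+17+14+30+14 = 147
O→H→F→J→V→P→R→O: 28+20+24+3+30+24+10 = 139
O→H→F→J→V→R→P→O: 28+20+24+3+14+24+14 = 127
O→H→F→P→J→R→V→O: 28+20+31+33+17+14+16 = 159
O→H→F→P→J→V→R→O: 28+20+31+33+3+14+10 = 139
… (352 more)
O→F→R→J→V→H→P→O: 17+7+17+3+12+19+14 = 89  ← best
The minimum is 89.
One optimal route: O → F → R → J → V → H → P → O (or its reverse).

Minimum total distance: 89 miles.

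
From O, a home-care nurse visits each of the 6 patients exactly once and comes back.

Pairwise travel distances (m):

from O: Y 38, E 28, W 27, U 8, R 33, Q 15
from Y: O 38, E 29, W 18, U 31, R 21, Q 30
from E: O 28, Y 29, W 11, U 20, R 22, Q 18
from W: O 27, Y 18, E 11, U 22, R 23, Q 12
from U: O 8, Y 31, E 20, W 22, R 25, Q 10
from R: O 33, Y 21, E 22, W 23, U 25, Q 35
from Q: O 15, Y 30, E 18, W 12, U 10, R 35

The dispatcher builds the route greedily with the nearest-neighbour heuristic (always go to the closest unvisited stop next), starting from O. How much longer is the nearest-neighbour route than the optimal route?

From O: U=8, Q=15, W=27, E=28, R=33, Y=38 → choose U (8).
From U: Q=10, E=20, W=22, R=25, Y=31 → choose Q (10).
From Q: W=12, E=18, Y=30, R=35 → choose W (12).
From W: E=11, Y=18, R=23 → choose E (11).
From E: R=22, Y=29 → choose R (22).
From R: Y=21 → choose Y (21).
NN route O → U → Q → W → E → R → Y → O costs 122.
Optimal: O → U → E → R → Y → W → Q → O costs 116 (by enumerating all 360 distinct tours).
Excess = 122 − 116 = 6.

The nearest-neighbour route is 6 m longer than optimal.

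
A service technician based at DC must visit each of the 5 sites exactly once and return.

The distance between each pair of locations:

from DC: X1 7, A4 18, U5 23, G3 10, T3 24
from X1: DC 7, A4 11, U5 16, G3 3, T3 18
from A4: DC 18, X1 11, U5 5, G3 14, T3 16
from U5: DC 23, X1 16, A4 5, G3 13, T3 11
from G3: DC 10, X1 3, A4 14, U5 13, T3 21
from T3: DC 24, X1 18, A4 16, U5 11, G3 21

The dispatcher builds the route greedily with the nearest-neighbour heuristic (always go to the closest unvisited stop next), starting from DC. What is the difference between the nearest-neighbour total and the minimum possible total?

4 longer than the optimal tour.

DC: X1=7, G3=10, A4=18, U5=23, T3=24 ⇒ X1
X1: G3=3, A4=11, U5=16, T3=18 ⇒ G3
G3: U5=13, A4=14, T3=21 ⇒ U5
U5: A4=5, T3=11 ⇒ A4
A4: T3=16 ⇒ T3
NN route DC → X1 → G3 → U5 → A4 → T3 → DC costs 68.
Optimal: DC → X1 → G3 → A4 → U5 → T3 → DC costs 64 (by enumerating all 60 distinct tours).
Excess = 68 − 64 = 4.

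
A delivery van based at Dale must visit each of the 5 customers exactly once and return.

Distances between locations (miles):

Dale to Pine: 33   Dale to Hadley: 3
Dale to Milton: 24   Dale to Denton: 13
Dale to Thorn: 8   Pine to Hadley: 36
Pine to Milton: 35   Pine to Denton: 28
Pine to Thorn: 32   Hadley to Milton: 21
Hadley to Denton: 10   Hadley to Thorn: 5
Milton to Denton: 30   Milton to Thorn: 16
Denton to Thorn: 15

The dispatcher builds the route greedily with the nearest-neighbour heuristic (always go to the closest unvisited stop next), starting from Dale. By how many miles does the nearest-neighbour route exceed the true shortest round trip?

Dale: Hadley=3, Thorn=8, Denton=13, Milton=24, Pine=33 ⇒ Hadley
Hadley: Thorn=5, Denton=10, Milton=21, Pine=36 ⇒ Thorn
Thorn: Denton=15, Milton=16, Pine=32 ⇒ Denton
Denton: Pine=28, Milton=30 ⇒ Pine
Pine: Milton=35 ⇒ Milton
NN route Dale → Hadley → Thorn → Denton → Pine → Milton → Dale costs 110.
Optimal: Dale → Hadley → Denton → Pine → Milton → Thorn → Dale costs 100 (by enumerating all 60 distinct tours).
Excess = 110 − 100 = 10.

The nearest-neighbour route is 10 miles longer than optimal.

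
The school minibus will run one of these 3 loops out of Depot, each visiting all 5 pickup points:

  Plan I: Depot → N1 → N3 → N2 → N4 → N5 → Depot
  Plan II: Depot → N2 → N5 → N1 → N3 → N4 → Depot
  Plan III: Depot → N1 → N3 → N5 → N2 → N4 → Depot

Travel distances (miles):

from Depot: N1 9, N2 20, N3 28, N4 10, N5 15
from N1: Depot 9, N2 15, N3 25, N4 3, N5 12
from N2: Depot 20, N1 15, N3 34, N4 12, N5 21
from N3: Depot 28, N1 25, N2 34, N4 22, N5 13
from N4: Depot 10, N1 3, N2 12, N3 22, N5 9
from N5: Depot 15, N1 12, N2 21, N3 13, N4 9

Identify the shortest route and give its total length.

90 miles — Plan III is the shortest.

Plan I: 9 + 25 + 34 + 12 + 9 + 15 = 104
Plan II: 20 + 21 + 12 + 25 + 22 + 10 = 110
Plan III: 9 + 25 + 13 + 21 + 12 + 10 = 90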